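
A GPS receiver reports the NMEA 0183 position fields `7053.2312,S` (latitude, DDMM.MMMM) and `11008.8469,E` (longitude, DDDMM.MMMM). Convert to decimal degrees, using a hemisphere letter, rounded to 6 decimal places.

70.887187° S, 110.147448° E

φ: degrees = first 2 digits = 70, minutes = 53.2312; 70 + 53.2312/60 = 70.8871867
Longitude: split at 3 digits → 110° and 8.8469′; 110 + 8.8469/60 = 110.1474483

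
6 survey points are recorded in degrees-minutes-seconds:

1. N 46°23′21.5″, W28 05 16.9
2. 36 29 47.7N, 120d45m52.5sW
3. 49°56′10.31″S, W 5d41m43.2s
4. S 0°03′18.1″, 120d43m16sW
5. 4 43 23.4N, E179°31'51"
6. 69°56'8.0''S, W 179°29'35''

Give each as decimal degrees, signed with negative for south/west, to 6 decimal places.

Point 1:
  Latitude: 46 + 23/60 + 21.5/3600 = 46.3893056
  N → positive
  Longitude: 28 + 5/60 + 16.9/3600 = 28.0880278
  W ⇒ negate
Point 2:
  Latitude: 29′ + 47.7″ = 29.79500′; 36 + 29.79500/60 = 36.4965833
  N ⇒ keep positive
  λ: 120° + 45/60 + 52.5/3600 = 120 + 0.750000 + 0.014583 = 120.7645833
  hemisphere W, so the sign is −
Point 3:
  Lat: 49 + 56/60 + 10.31/3600 = 49.9361972
  S → negative
  Lon: 5° + 41/60 + 43.2/3600 = 5 + 0.683333 + 0.012000 = 5.6953333
  W ⇒ negate
Point 4:
  Latitude: 3′ + 18.1″ = 3.30167′; 0 + 3.30167/60 = 0.0550278
  hemisphere S, so the sign is −
  λ: 120 + 43/60 + 16/3600 = 120.7211111
  W → negative
Point 5:
  Latitude: 4° + 43/60 + 23.4/3600 = 4 + 0.716667 + 0.006500 = 4.7231667
  N → positive
  Lon: 179° + 31/60 + 51/3600 = 179 + 0.516667 + 0.014167 = 179.5308333
  E → positive
Point 6:
  Lat: 69 + 56/60 + 8/3600 = 69.9355556
  hemisphere S, so the sign is −
  Longitude: 29′ + 35″ = 29.58333′; 179 + 29.58333/60 = 179.4930556
  W → negative

1. 46.389306, -28.088028
2. 36.496583, -120.764583
3. -49.936197, -5.695333
4. -0.055028, -120.721111
5. 4.723167, 179.530833
6. -69.935556, -179.493056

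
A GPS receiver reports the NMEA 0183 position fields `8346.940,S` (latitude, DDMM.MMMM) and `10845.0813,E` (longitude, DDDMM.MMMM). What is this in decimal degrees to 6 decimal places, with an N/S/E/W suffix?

83.782333° S, 108.751355° E

φ: degrees = first 2 digits = 83, minutes = 46.94; 83 + 46.94/60 = 83.7823333
λ: split at 3 digits → 108° and 45.0813′; 108 + 45.0813/60 = 108.7513550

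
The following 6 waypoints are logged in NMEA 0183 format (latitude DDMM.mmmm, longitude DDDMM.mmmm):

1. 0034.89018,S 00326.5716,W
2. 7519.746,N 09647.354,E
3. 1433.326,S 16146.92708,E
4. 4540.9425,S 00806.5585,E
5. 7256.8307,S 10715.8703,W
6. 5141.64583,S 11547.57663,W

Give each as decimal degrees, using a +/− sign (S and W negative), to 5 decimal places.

1. -0.58150, -3.44286
2. 75.32910, 96.78923
3. -14.55543, 161.78212
4. -45.68238, 8.10931
5. -72.94718, -107.26451
6. -51.69410, -115.79294

Point 1:
  φ: split at 2 digits → 00° and 34.89018′; 0 + 34.89018/60 = 0.581503
  hemisphere S, so the sign is −
  λ: degrees = first 3 digits = 3, minutes = 26.5716; 3 + 26.5716/60 = 3.442860
  hemisphere W, so the sign is −
Point 2:
  φ: degrees = first 2 digits = 75, minutes = 19.746; 75 + 19.746/60 = 75.329100
  N → positive
  Longitude: degrees = first 3 digits = 96, minutes = 47.354; 96 + 47.354/60 = 96.789233
  E ⇒ keep positive
Point 3:
  φ: split at 2 digits → 14° and 33.326′; 14 + 33.326/60 = 14.555433
  S → negative
  Longitude: degrees = first 3 digits = 161, minutes = 46.92708; 161 + 46.92708/60 = 161.782118
  E ⇒ keep positive
Point 4:
  φ: split at 2 digits → 45° and 40.9425′; 45 + 40.9425/60 = 45.682375
  S → negative
  Longitude: split at 3 digits → 008° and 6.5585′; 8 + 6.5585/60 = 8.109308
  E ⇒ keep positive
Point 5:
  Latitude: split at 2 digits → 72° and 56.8307′; 72 + 56.8307/60 = 72.947178
  S ⇒ negate
  λ: degrees = first 3 digits = 107, minutes = 15.8703; 107 + 15.8703/60 = 107.264505
  W ⇒ negate
Point 6:
  Latitude: split at 2 digits → 51° and 41.64583′; 51 + 41.64583/60 = 51.694097
  S → negative
  Longitude: degrees = first 3 digits = 115, minutes = 47.57663; 115 + 47.57663/60 = 115.792944
  W ⇒ negate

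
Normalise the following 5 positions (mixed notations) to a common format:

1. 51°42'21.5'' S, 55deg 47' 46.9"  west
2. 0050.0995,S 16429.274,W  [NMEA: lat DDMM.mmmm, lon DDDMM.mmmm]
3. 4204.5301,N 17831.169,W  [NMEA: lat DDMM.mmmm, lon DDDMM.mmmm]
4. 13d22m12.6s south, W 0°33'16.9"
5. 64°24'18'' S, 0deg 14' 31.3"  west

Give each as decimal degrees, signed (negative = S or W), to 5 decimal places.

Point 1:
  Lat: 42′ + 21.5″ = 42.35833′; 51 + 42.35833/60 = 51.705972
  S → negative
  Longitude: 55 + 47/60 + 46.9/3600 = 55.796361
  hemisphere W, so the sign is −
Point 2:
  φ: split at 2 digits → 00° and 50.0995′; 0 + 50.0995/60 = 0.834992
  hemisphere S, so the sign is −
  λ: degrees = first 3 digits = 164, minutes = 29.274; 164 + 29.274/60 = 164.487900
  W → negative
Point 3:
  φ: split at 2 digits → 42° and 4.5301′; 42 + 4.5301/60 = 42.075502
  N → positive
  Lon: degrees = first 3 digits = 178, minutes = 31.169; 178 + 31.169/60 = 178.519483
  W → negative
Point 4:
  Lat: 22′ + 12.6″ = 22.21000′; 13 + 22.21000/60 = 13.370167
  S ⇒ negate
  Longitude: 0° + 33/60 + 16.9/3600 = 0 + 0.550000 + 0.004694 = 0.554694
  hemisphere W, so the sign is −
Point 5:
  Latitude: 64 + 24/60 + 18/3600 = 64.405000
  S → negative
  Longitude: 14′ + 31.3″ = 14.52167′; 0 + 14.52167/60 = 0.242028
  hemisphere W, so the sign is −

1. -51.70597, -55.79636
2. -0.83499, -164.48790
3. 42.07550, -178.51948
4. -13.37017, -0.55469
5. -64.40500, -0.24203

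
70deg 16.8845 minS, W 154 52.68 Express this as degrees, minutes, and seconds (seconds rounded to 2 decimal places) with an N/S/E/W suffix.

Latitude: fractional minutes 0.88450 × 60 = 53.0700″
Lon: 52.68000′ → 52′ and 0.68000 × 60 = 40.8000″

70°16′53.07″ S, 154°52′40.80″ W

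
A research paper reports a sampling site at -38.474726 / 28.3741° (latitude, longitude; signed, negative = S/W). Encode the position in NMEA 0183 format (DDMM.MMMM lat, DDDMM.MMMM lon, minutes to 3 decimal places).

3828.484,S / 02822.446,E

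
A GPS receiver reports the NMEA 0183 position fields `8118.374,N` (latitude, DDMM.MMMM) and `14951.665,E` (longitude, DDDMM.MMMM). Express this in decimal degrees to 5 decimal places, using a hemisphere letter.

Latitude: split at 2 digits → 81° and 18.374′; 81 + 18.374/60 = 81.306233
λ: split at 3 digits → 149° and 51.665′; 149 + 51.665/60 = 149.861083

81.30623° N, 149.86108° E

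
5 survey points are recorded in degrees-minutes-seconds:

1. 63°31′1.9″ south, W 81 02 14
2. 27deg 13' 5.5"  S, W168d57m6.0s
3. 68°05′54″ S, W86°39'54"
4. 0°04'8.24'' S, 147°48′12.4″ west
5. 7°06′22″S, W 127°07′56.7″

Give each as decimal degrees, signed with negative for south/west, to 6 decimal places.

Point 1:
  Latitude: 63° + 31/60 + 1.9/3600 = 63 + 0.516667 + 0.000528 = 63.5171944
  S → negative
  Lon: 81° + 2/60 + 14/3600 = 81 + 0.033333 + 0.003889 = 81.0372222
  W ⇒ negate
Point 2:
  Latitude: 27 + 13/60 + 5.5/3600 = 27.2181944
  S → negative
  Lon: 57′ + 6″ = 57.10000′; 168 + 57.10000/60 = 168.9516667
  hemisphere W, so the sign is −
Point 3:
  Latitude: 5′ + 54″ = 5.90000′; 68 + 5.90000/60 = 68.0983333
  S ⇒ negate
  Lon: 86 + 39/60 + 54/3600 = 86.6650000
  hemisphere W, so the sign is −
Point 4:
  Lat: 0 + 4/60 + 8.24/3600 = 0.0689556
  S ⇒ negate
  λ: 147 + 48/60 + 12.4/3600 = 147.8034444
  W ⇒ negate
Point 5:
  Lat: 7° + 6/60 + 22/3600 = 7 + 0.100000 + 0.006111 = 7.1061111
  S ⇒ negate
  Lon: 127° + 7/60 + 56.7/3600 = 127 + 0.116667 + 0.015750 = 127.1324167
  W ⇒ negate

1. -63.517194, -81.037222
2. -27.218194, -168.951667
3. -68.098333, -86.665000
4. -0.068956, -147.803444
5. -7.106111, -127.132417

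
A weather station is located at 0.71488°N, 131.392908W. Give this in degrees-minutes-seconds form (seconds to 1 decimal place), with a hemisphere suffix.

φ: 0.714880 × 60 = 42.89280′ → 42′, remainder × 60 = 53.568″
Longitude: 0.392908 × 60 = 23.57448′ → 23′, remainder × 60 = 34.469″

0°42′53.6″ N, 131°23′34.5″ W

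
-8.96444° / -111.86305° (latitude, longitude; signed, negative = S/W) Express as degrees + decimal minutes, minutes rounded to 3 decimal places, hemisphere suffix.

8° 57.866′ S, 111° 51.783′ W

Latitude is negative → S; |value| = 8.964440
φ: 8° + 0.964440 × 60 = 8° 57.86640′
Longitude is negative → W; |value| = 111.863050
Lon: minutes = (111.863050 − 111) × 60 = 51.78300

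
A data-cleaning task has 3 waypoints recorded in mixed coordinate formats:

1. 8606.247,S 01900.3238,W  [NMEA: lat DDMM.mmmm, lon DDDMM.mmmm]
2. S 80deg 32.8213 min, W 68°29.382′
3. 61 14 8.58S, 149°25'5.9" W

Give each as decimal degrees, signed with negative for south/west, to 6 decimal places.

1. -86.104117, -19.005397
2. -80.547022, -68.489700
3. -61.235717, -149.418306

Point 1:
  Lat: split at 2 digits → 86° and 6.247′; 86 + 6.247/60 = 86.1041167
  S → negative
  Lon: degrees = first 3 digits = 19, minutes = 0.3238; 19 + 0.3238/60 = 19.0053967
  hemisphere W, so the sign is −
Point 2:
  φ: 32.8213′ = 0.547022°; total 80.5470217
  S ⇒ negate
  Lon: 68 + 29.382/60 = 68.4897000
  hemisphere W, so the sign is −
Point 3:
  Lat: 61 + 14/60 + 8.58/3600 = 61.2357167
  S → negative
  Longitude: 25′ + 5.9″ = 25.09833′; 149 + 25.09833/60 = 149.4183056
  W ⇒ negate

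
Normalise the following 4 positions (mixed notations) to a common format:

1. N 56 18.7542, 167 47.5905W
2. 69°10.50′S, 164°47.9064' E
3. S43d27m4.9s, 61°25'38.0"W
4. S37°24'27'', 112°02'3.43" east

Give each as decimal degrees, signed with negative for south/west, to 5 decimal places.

1. 56.31257, -167.79318
2. -69.17500, 164.79844
3. -43.45136, -61.42722
4. -37.40750, 112.03429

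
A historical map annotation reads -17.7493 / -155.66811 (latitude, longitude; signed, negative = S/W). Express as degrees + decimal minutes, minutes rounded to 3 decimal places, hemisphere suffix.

17° 44.958′ S, 155° 40.087′ W

Latitude is negative → S; |value| = 17.749300
φ: 17° + 0.749300 × 60 = 17° 44.95800′
Longitude is negative → W; |value| = 155.668110
λ: fractional part 0.668110 → 40.08660 minutes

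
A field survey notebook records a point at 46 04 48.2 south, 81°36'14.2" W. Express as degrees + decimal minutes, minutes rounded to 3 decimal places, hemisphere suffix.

46° 4.803′ S, 81° 36.237′ W

φ: seconds/60 = 0.80333; minutes = 4 + 0.80333 = 4.80333
Lon: 36 + 14.2/60 = 36.23667′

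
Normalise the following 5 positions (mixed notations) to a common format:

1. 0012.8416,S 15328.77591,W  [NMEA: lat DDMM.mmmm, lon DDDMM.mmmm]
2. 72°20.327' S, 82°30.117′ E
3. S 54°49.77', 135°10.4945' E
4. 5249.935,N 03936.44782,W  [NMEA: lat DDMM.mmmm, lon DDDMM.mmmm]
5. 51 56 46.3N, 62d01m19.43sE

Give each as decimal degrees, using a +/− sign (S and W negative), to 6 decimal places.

1. -0.214027, -153.479599
2. -72.338783, 82.501950
3. -54.829500, 135.174908
4. 52.832250, -39.607464
5. 51.946194, 62.022064

Point 1:
  Latitude: degrees = first 2 digits = 0, minutes = 12.8416; 0 + 12.8416/60 = 0.2140267
  S ⇒ negate
  Longitude: split at 3 digits → 153° and 28.77591′; 153 + 28.77591/60 = 153.4795985
  W ⇒ negate
Point 2:
  φ: 72 + 20.327/60 = 72.3387833
  hemisphere S, so the sign is −
  λ: 82 + 30.117/60 = 82.5019500
  E ⇒ keep positive
Point 3:
  φ: 54 + 49.77/60 = 54.8295000
  S ⇒ negate
  Longitude: 135 + 10.4945/60 = 135.1749083
  E → positive
Point 4:
  φ: split at 2 digits → 52° and 49.935′; 52 + 49.935/60 = 52.8322500
  N ⇒ keep positive
  Lon: degrees = first 3 digits = 39, minutes = 36.44782; 39 + 36.44782/60 = 39.6074637
  W → negative
Point 5:
  Latitude: 51 + 56/60 + 46.3/3600 = 51.9461944
  N → positive
  Lon: 1′ + 19.43″ = 1.32383′; 62 + 1.32383/60 = 62.0220639
  E ⇒ keep positive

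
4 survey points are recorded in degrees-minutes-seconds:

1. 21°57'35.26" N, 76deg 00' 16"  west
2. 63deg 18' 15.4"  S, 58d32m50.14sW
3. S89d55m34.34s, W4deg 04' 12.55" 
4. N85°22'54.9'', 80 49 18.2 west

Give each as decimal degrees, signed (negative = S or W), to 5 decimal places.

1. 21.95979, -76.00444
2. -63.30428, -58.54726
3. -89.92621, -4.07015
4. 85.38192, -80.82172

Point 1:
  φ: 57′ + 35.26″ = 57.58767′; 21 + 57.58767/60 = 21.959794
  N → positive
  λ: 0′ + 16″ = 0.26667′; 76 + 0.26667/60 = 76.004444
  W → negative
Point 2:
  Lat: 18′ + 15.4″ = 18.25667′; 63 + 18.25667/60 = 63.304278
  hemisphere S, so the sign is −
  λ: 58 + 32/60 + 50.14/3600 = 58.547261
  hemisphere W, so the sign is −
Point 3:
  Latitude: 89 + 55/60 + 34.34/3600 = 89.926206
  S ⇒ negate
  Longitude: 4° + 4/60 + 12.55/3600 = 4 + 0.066667 + 0.003486 = 4.070153
  hemisphere W, so the sign is −
Point 4:
  Lat: 22′ + 54.9″ = 22.91500′; 85 + 22.91500/60 = 85.381917
  N ⇒ keep positive
  λ: 80 + 49/60 + 18.2/3600 = 80.821722
  hemisphere W, so the sign is −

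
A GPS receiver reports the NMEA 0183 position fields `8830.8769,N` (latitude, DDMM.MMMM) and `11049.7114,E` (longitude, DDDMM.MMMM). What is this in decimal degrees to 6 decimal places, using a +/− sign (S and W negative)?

88.514615, 110.828523

φ: degrees = first 2 digits = 88, minutes = 30.8769; 88 + 30.8769/60 = 88.5146150
N ⇒ keep positive
λ: degrees = first 3 digits = 110, minutes = 49.7114; 110 + 49.7114/60 = 110.8285233
E → positive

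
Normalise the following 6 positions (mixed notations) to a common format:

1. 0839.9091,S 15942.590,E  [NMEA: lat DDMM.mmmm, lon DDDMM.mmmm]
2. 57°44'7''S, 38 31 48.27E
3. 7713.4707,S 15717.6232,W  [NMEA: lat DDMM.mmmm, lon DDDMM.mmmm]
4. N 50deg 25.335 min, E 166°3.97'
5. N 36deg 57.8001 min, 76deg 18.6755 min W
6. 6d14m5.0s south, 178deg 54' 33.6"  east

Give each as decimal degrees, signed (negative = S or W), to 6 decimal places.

Point 1:
  Lat: degrees = first 2 digits = 8, minutes = 39.9091; 8 + 39.9091/60 = 8.6651517
  S → negative
  λ: degrees = first 3 digits = 159, minutes = 42.59; 159 + 42.59/60 = 159.7098333
  E ⇒ keep positive
Point 2:
  Lat: 57° + 44/60 + 7/3600 = 57 + 0.733333 + 0.001944 = 57.7352778
  S → negative
  Lon: 31′ + 48.27″ = 31.80450′; 38 + 31.80450/60 = 38.5300750
  E → positive
Point 3:
  φ: degrees = first 2 digits = 77, minutes = 13.4707; 77 + 13.4707/60 = 77.2245117
  S → negative
  Longitude: split at 3 digits → 157° and 17.6232′; 157 + 17.6232/60 = 157.2937200
  W ⇒ negate
Point 4:
  φ: 25.335′ = 0.422250°; total 50.4222500
  N ⇒ keep positive
  Longitude: 166 + 3.97/60 = 166.0661667
  E ⇒ keep positive
Point 5:
  Latitude: 36 + 57.8001/60 = 36.9633350
  N ⇒ keep positive
  Longitude: 76 + 18.6755/60 = 76.3112583
  hemisphere W, so the sign is −
Point 6:
  φ: 14′ + 5″ = 14.08333′; 6 + 14.08333/60 = 6.2347222
  S → negative
  Longitude: 54′ + 33.6″ = 54.56000′; 178 + 54.56000/60 = 178.9093333
  E ⇒ keep positive

1. -8.665152, 159.709833
2. -57.735278, 38.530075
3. -77.224512, -157.293720
4. 50.422250, 166.066167
5. 36.963335, -76.311258
6. -6.234722, 178.909333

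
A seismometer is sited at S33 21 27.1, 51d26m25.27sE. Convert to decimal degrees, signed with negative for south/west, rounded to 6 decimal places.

Latitude: 21′ + 27.1″ = 21.45167′; 33 + 21.45167/60 = 33.3575278
S → negative
λ: 26′ + 25.27″ = 26.42117′; 51 + 26.42117/60 = 51.4403528
E → positive

-33.357528, 51.440353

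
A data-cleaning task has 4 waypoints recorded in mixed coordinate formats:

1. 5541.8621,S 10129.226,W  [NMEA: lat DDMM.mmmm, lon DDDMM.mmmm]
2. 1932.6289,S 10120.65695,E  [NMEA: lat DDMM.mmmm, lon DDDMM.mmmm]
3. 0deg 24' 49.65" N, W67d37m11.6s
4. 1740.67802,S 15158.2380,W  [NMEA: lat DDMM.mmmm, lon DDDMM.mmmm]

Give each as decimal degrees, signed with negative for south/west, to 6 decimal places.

1. -55.697702, -101.487100
2. -19.543815, 101.344283
3. 0.413792, -67.619889
4. -17.677967, -151.970633

Point 1:
  Latitude: degrees = first 2 digits = 55, minutes = 41.8621; 55 + 41.8621/60 = 55.6977017
  S → negative
  Lon: split at 3 digits → 101° and 29.226′; 101 + 29.226/60 = 101.4871000
  hemisphere W, so the sign is −
Point 2:
  Lat: split at 2 digits → 19° and 32.6289′; 19 + 32.6289/60 = 19.5438150
  hemisphere S, so the sign is −
  Lon: degrees = first 3 digits = 101, minutes = 20.65695; 101 + 20.65695/60 = 101.3442825
  E → positive
Point 3:
  Lat: 24′ + 49.65″ = 24.82750′; 0 + 24.82750/60 = 0.4137917
  N ⇒ keep positive
  Longitude: 67° + 37/60 + 11.6/3600 = 67 + 0.616667 + 0.003222 = 67.6198889
  hemisphere W, so the sign is −
Point 4:
  φ: degrees = first 2 digits = 17, minutes = 40.67802; 17 + 40.67802/60 = 17.6779670
  hemisphere S, so the sign is −
  λ: degrees = first 3 digits = 151, minutes = 58.238; 151 + 58.238/60 = 151.9706333
  W ⇒ negate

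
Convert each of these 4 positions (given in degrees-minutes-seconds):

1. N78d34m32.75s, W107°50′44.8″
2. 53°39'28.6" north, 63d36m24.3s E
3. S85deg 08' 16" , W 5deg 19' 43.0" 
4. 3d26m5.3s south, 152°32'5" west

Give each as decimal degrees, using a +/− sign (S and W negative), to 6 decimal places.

Point 1:
  Lat: 78 + 34/60 + 32.75/3600 = 78.5757639
  N → positive
  λ: 107° + 50/60 + 44.8/3600 = 107 + 0.833333 + 0.012444 = 107.8457778
  hemisphere W, so the sign is −
Point 2:
  Lat: 53° + 39/60 + 28.6/3600 = 53 + 0.650000 + 0.007944 = 53.6579444
  N ⇒ keep positive
  λ: 36′ + 24.3″ = 36.40500′; 63 + 36.40500/60 = 63.6067500
  E ⇒ keep positive
Point 3:
  φ: 8′ + 16″ = 8.26667′; 85 + 8.26667/60 = 85.1377778
  S → negative
  λ: 5° + 19/60 + 43/3600 = 5 + 0.316667 + 0.011944 = 5.3286111
  hemisphere W, so the sign is −
Point 4:
  Latitude: 26′ + 5.3″ = 26.08833′; 3 + 26.08833/60 = 3.4348056
  S ⇒ negate
  λ: 152° + 32/60 + 5/3600 = 152 + 0.533333 + 0.001389 = 152.5347222
  W → negative

1. 78.575764, -107.845778
2. 53.657944, 63.606750
3. -85.137778, -5.328611
4. -3.434806, -152.534722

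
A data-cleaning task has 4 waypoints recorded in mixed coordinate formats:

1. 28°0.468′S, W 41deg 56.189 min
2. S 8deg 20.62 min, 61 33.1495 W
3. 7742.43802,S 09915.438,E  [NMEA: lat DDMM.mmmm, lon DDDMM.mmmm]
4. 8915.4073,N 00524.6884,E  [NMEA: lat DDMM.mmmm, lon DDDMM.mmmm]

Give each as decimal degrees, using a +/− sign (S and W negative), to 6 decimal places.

1. -28.007800, -41.936483
2. -8.343667, -61.552492
3. -77.707300, 99.257300
4. 89.256788, 5.411473

Point 1:
  Latitude: 28 + 0.468/60 = 28.0078000
  S → negative
  Longitude: 56.189′ = 0.936483°; total 41.9364833
  W → negative
Point 2:
  φ: 8 + 20.62/60 = 8.3436667
  S ⇒ negate
  Longitude: 33.1495′ = 0.552492°; total 61.5524917
  W → negative
Point 3:
  Latitude: degrees = first 2 digits = 77, minutes = 42.43802; 77 + 42.43802/60 = 77.7073003
  hemisphere S, so the sign is −
  Lon: split at 3 digits → 099° and 15.438′; 99 + 15.438/60 = 99.2573000
  E → positive
Point 4:
  Latitude: degrees = first 2 digits = 89, minutes = 15.4073; 89 + 15.4073/60 = 89.2567883
  N → positive
  λ: degrees = first 3 digits = 5, minutes = 24.6884; 5 + 24.6884/60 = 5.4114733
  E ⇒ keep positive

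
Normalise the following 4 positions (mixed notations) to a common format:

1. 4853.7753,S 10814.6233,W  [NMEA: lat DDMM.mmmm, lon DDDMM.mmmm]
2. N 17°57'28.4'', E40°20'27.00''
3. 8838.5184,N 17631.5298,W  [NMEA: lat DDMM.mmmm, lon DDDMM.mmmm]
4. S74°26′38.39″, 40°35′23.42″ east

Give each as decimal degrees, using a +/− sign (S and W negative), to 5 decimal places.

1. -48.89626, -108.24372
2. 17.95789, 40.34083
3. 88.64197, -176.52550
4. -74.44400, 40.58984

Point 1:
  φ: split at 2 digits → 48° and 53.7753′; 48 + 53.7753/60 = 48.896255
  S ⇒ negate
  Longitude: degrees = first 3 digits = 108, minutes = 14.6233; 108 + 14.6233/60 = 108.243722
  hemisphere W, so the sign is −
Point 2:
  Lat: 17 + 57/60 + 28.4/3600 = 17.957889
  N → positive
  λ: 20′ + 27″ = 20.45000′; 40 + 20.45000/60 = 40.340833
  E ⇒ keep positive
Point 3:
  Latitude: split at 2 digits → 88° and 38.5184′; 88 + 38.5184/60 = 88.641973
  N → positive
  Longitude: degrees = first 3 digits = 176, minutes = 31.5298; 176 + 31.5298/60 = 176.525497
  hemisphere W, so the sign is −
Point 4:
  φ: 26′ + 38.39″ = 26.63983′; 74 + 26.63983/60 = 74.443997
  S → negative
  Longitude: 40 + 35/60 + 23.42/3600 = 40.589839
  E ⇒ keep positive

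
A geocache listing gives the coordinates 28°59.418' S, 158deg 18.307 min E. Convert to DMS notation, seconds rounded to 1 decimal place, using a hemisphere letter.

Latitude: 59.41800′ → 59′ and 0.41800 × 60 = 25.080″
λ: 18.30700′ → 18′ and 0.30700 × 60 = 18.420″

28°59′25.1″ S, 158°18′18.4″ E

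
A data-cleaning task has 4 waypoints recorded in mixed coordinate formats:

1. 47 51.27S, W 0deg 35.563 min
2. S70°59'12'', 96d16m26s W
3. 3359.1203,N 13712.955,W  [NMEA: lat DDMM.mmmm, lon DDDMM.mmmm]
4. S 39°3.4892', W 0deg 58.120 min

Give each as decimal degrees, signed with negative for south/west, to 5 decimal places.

1. -47.85450, -0.59272
2. -70.98667, -96.27389
3. 33.98534, -137.21592
4. -39.05815, -0.96867

Point 1:
  Lat: 51.27′ = 0.854500°; total 47.854500
  hemisphere S, so the sign is −
  λ: 0 + 35.563/60 = 0.592717
  W → negative
Point 2:
  φ: 70° + 59/60 + 12/3600 = 70 + 0.983333 + 0.003333 = 70.986667
  hemisphere S, so the sign is −
  Lon: 96° + 16/60 + 26/3600 = 96 + 0.266667 + 0.007222 = 96.273889
  hemisphere W, so the sign is −
Point 3:
  φ: degrees = first 2 digits = 33, minutes = 59.1203; 33 + 59.1203/60 = 33.985338
  N ⇒ keep positive
  Longitude: split at 3 digits → 137° and 12.955′; 137 + 12.955/60 = 137.215917
  W ⇒ negate
Point 4:
  Lat: 39 + 3.4892/60 = 39.058153
  hemisphere S, so the sign is −
  Lon: 58.12′ = 0.968667°; total 0.968667
  W → negative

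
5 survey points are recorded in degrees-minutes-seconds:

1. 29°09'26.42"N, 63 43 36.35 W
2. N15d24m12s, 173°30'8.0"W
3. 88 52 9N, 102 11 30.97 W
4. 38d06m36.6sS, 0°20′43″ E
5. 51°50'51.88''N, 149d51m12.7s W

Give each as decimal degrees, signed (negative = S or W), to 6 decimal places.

1. 29.157339, -63.726764
2. 15.403333, -173.502222
3. 88.869167, -102.191936
4. -38.110167, 0.345278
5. 51.847744, -149.853528

Point 1:
  Lat: 29 + 9/60 + 26.42/3600 = 29.1573389
  N ⇒ keep positive
  Longitude: 63 + 43/60 + 36.35/3600 = 63.7267639
  W → negative
Point 2:
  φ: 15 + 24/60 + 12/3600 = 15.4033333
  N ⇒ keep positive
  Lon: 173° + 30/60 + 8/3600 = 173 + 0.500000 + 0.002222 = 173.5022222
  hemisphere W, so the sign is −
Point 3:
  φ: 52′ + 9″ = 52.15000′; 88 + 52.15000/60 = 88.8691667
  N → positive
  λ: 102 + 11/60 + 30.97/3600 = 102.1919361
  hemisphere W, so the sign is −
Point 4:
  φ: 38° + 6/60 + 36.6/3600 = 38 + 0.100000 + 0.010167 = 38.1101667
  hemisphere S, so the sign is −
  Longitude: 20′ + 43″ = 20.71667′; 0 + 20.71667/60 = 0.3452778
  E ⇒ keep positive
Point 5:
  Lat: 50′ + 51.88″ = 50.86467′; 51 + 50.86467/60 = 51.8477444
  N ⇒ keep positive
  Longitude: 149 + 51/60 + 12.7/3600 = 149.8535278
  hemisphere W, so the sign is −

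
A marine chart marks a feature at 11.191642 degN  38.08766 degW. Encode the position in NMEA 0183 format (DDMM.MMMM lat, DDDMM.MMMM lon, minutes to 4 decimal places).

Lat: 11° + 0.191642 × 60 = 11° 11.498520′
Longitude: minutes = (38.087660 − 38) × 60 = 5.259600

1111.4985,N / 03805.2596,W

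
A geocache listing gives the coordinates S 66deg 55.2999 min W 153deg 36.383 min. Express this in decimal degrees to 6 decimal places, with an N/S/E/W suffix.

66.921665° S, 153.606383° W

φ: 66 + 55.2999/60 = 66.9216650
Lon: 36.383′ = 0.606383°; total 153.6063833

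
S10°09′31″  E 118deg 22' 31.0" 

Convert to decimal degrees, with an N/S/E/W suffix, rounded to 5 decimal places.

10.15861° S, 118.37528° E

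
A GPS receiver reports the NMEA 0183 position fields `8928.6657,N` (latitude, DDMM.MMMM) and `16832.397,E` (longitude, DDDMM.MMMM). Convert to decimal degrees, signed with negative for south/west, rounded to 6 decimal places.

Latitude: split at 2 digits → 89° and 28.6657′; 89 + 28.6657/60 = 89.4777617
N ⇒ keep positive
Lon: split at 3 digits → 168° and 32.397′; 168 + 32.397/60 = 168.5399500
E ⇒ keep positive

89.477762, 168.539950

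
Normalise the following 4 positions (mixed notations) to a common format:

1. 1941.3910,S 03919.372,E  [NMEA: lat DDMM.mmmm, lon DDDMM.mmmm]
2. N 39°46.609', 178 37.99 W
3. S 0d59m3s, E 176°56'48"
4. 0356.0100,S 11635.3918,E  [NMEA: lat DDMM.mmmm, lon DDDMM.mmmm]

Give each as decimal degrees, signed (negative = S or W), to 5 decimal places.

Point 1:
  Latitude: degrees = first 2 digits = 19, minutes = 41.391; 19 + 41.391/60 = 19.689850
  hemisphere S, so the sign is −
  λ: degrees = first 3 digits = 39, minutes = 19.372; 39 + 19.372/60 = 39.322867
  E ⇒ keep positive
Point 2:
  φ: 46.609′ = 0.776817°; total 39.776817
  N ⇒ keep positive
  λ: 37.99′ = 0.633167°; total 178.633167
  hemisphere W, so the sign is −
Point 3:
  Lat: 59′ + 3″ = 59.05000′; 0 + 59.05000/60 = 0.984167
  S ⇒ negate
  λ: 176 + 56/60 + 48/3600 = 176.946667
  E ⇒ keep positive
Point 4:
  Latitude: degrees = first 2 digits = 3, minutes = 56.01; 3 + 56.01/60 = 3.933500
  S → negative
  λ: degrees = first 3 digits = 116, minutes = 35.3918; 116 + 35.3918/60 = 116.589863
  E ⇒ keep positive

1. -19.68985, 39.32287
2. 39.77682, -178.63317
3. -0.98417, 176.94667
4. -3.93350, 116.58986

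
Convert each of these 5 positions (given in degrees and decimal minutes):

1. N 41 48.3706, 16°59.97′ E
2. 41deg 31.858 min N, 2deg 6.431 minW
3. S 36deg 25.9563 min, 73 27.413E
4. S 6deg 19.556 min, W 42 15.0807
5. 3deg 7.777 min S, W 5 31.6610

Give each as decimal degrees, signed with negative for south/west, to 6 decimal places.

1. 41.806177, 16.999500
2. 41.530967, -2.107183
3. -36.432605, 73.456883
4. -6.325933, -42.251345
5. -3.129617, -5.527683

Point 1:
  Latitude: 48.3706′ = 0.806177°; total 41.8061767
  N ⇒ keep positive
  Longitude: 59.97′ = 0.999500°; total 16.9995000
  E → positive
Point 2:
  φ: 31.858′ = 0.530967°; total 41.5309667
  N → positive
  Longitude: 2 + 6.431/60 = 2.1071833
  W ⇒ negate
Point 3:
  Lat: 25.9563′ = 0.432605°; total 36.4326050
  S → negative
  λ: 73 + 27.413/60 = 73.4568833
  E → positive
Point 4:
  Lat: 6 + 19.556/60 = 6.3259333
  S ⇒ negate
  λ: 15.0807′ = 0.251345°; total 42.2513450
  W ⇒ negate
Point 5:
  Latitude: 3 + 7.777/60 = 3.1296167
  S ⇒ negate
  Lon: 5 + 31.661/60 = 5.5276833
  W → negative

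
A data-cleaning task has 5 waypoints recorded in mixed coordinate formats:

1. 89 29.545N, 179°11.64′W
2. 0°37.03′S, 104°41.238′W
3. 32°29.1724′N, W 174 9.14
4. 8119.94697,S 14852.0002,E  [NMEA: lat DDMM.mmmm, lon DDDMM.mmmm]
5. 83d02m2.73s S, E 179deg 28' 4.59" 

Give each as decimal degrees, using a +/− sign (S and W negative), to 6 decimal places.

1. 89.492417, -179.194000
2. -0.617167, -104.687300
3. 32.486207, -174.152333
4. -81.332450, 148.866670
5. -83.034092, 179.467942

Point 1:
  Latitude: 29.545′ = 0.492417°; total 89.4924167
  N ⇒ keep positive
  λ: 11.64′ = 0.194000°; total 179.1940000
  hemisphere W, so the sign is −
Point 2:
  Latitude: 37.03′ = 0.617167°; total 0.6171667
  S ⇒ negate
  Lon: 41.238′ = 0.687300°; total 104.6873000
  W → negative
Point 3:
  Latitude: 32 + 29.1724/60 = 32.4862067
  N → positive
  λ: 9.14′ = 0.152333°; total 174.1523333
  W → negative
Point 4:
  Lat: degrees = first 2 digits = 81, minutes = 19.94697; 81 + 19.94697/60 = 81.3324495
  hemisphere S, so the sign is −
  Longitude: split at 3 digits → 148° and 52.0002′; 148 + 52.0002/60 = 148.8666700
  E ⇒ keep positive
Point 5:
  Latitude: 83° + 2/60 + 2.73/3600 = 83 + 0.033333 + 0.000758 = 83.0340917
  S ⇒ negate
  Longitude: 179° + 28/60 + 4.59/3600 = 179 + 0.466667 + 0.001275 = 179.4679417
  E ⇒ keep positive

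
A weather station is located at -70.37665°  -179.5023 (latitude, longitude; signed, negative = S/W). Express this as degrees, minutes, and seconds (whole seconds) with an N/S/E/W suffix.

70°22′36″ S, 179°30′8″ W

Latitude is negative → S; |value| = 70.376650
Lat: whole degrees 70; 22.59900′ → 22′ and 35.94″
Longitude is negative → W; |value| = 179.502300
Lon: 0.502300 × 60 = 30.13800′ → 30′, remainder × 60 = 8.28″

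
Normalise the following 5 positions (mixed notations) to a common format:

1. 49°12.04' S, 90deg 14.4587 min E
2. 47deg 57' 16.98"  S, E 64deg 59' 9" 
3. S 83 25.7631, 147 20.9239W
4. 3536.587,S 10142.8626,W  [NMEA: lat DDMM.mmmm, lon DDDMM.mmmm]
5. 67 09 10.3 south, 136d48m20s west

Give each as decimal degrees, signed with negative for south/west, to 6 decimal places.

Point 1:
  Latitude: 12.04′ = 0.200667°; total 49.2006667
  S → negative
  λ: 14.4587′ = 0.240978°; total 90.2409783
  E ⇒ keep positive
Point 2:
  φ: 57′ + 16.98″ = 57.28300′; 47 + 57.28300/60 = 47.9547167
  S → negative
  λ: 59′ + 9″ = 59.15000′; 64 + 59.15000/60 = 64.9858333
  E ⇒ keep positive
Point 3:
  Latitude: 83 + 25.7631/60 = 83.4293850
  S → negative
  λ: 147 + 20.9239/60 = 147.3487317
  hemisphere W, so the sign is −
Point 4:
  φ: split at 2 digits → 35° and 36.587′; 35 + 36.587/60 = 35.6097833
  S ⇒ negate
  Longitude: degrees = first 3 digits = 101, minutes = 42.8626; 101 + 42.8626/60 = 101.7143767
  W ⇒ negate
Point 5:
  Latitude: 9′ + 10.3″ = 9.17167′; 67 + 9.17167/60 = 67.1528611
  S → negative
  Longitude: 136 + 48/60 + 20/3600 = 136.8055556
  hemisphere W, so the sign is −

1. -49.200667, 90.240978
2. -47.954717, 64.985833
3. -83.429385, -147.348732
4. -35.609783, -101.714377
5. -67.152861, -136.805556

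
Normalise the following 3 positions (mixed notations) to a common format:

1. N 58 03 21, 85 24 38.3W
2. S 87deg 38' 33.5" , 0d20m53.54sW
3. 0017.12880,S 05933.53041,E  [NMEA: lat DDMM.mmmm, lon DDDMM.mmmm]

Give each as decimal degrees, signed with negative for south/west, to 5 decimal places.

1. 58.05583, -85.41064
2. -87.64264, -0.34821
3. -0.28548, 59.55884

Point 1:
  φ: 58 + 3/60 + 21/3600 = 58.055833
  N ⇒ keep positive
  λ: 24′ + 38.3″ = 24.63833′; 85 + 24.63833/60 = 85.410639
  hemisphere W, so the sign is −
Point 2:
  φ: 87° + 38/60 + 33.5/3600 = 87 + 0.633333 + 0.009306 = 87.642639
  S ⇒ negate
  Longitude: 20′ + 53.54″ = 20.89233′; 0 + 20.89233/60 = 0.348206
  hemisphere W, so the sign is −
Point 3:
  Latitude: degrees = first 2 digits = 0, minutes = 17.1288; 0 + 17.1288/60 = 0.285480
  S → negative
  λ: degrees = first 3 digits = 59, minutes = 33.53041; 59 + 33.53041/60 = 59.558840
  E ⇒ keep positive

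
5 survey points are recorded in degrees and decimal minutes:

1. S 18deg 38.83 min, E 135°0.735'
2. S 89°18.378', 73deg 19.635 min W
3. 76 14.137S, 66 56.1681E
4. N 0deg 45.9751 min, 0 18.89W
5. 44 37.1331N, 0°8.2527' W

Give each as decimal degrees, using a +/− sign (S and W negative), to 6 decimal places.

Point 1:
  Lat: 18 + 38.83/60 = 18.6471667
  hemisphere S, so the sign is −
  Longitude: 0.735′ = 0.012250°; total 135.0122500
  E → positive
Point 2:
  Lat: 89 + 18.378/60 = 89.3063000
  S ⇒ negate
  Lon: 19.635′ = 0.327250°; total 73.3272500
  W → negative
Point 3:
  Latitude: 14.137′ = 0.235617°; total 76.2356167
  S ⇒ negate
  Lon: 66 + 56.1681/60 = 66.9361350
  E ⇒ keep positive
Point 4:
  φ: 0 + 45.9751/60 = 0.7662517
  N ⇒ keep positive
  Longitude: 0 + 18.89/60 = 0.3148333
  hemisphere W, so the sign is −
Point 5:
  φ: 37.1331′ = 0.618885°; total 44.6188850
  N ⇒ keep positive
  λ: 8.2527′ = 0.137545°; total 0.1375450
  W ⇒ negate

1. -18.647167, 135.012250
2. -89.306300, -73.327250
3. -76.235617, 66.936135
4. 0.766252, -0.314833
5. 44.618885, -0.137545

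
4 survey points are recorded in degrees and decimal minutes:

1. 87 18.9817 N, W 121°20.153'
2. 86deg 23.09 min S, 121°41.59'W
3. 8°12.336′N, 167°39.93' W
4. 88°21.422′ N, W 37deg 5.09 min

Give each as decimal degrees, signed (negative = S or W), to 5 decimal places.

1. 87.31636, -121.33588
2. -86.38483, -121.69317
3. 8.20560, -167.66550
4. 88.35703, -37.08483

Point 1:
  φ: 18.9817′ = 0.316362°; total 87.316362
  N → positive
  Lon: 20.153′ = 0.335883°; total 121.335883
  hemisphere W, so the sign is −
Point 2:
  Lat: 23.09′ = 0.384833°; total 86.384833
  hemisphere S, so the sign is −
  λ: 121 + 41.59/60 = 121.693167
  W → negative
Point 3:
  Lat: 8 + 12.336/60 = 8.205600
  N → positive
  Longitude: 167 + 39.93/60 = 167.665500
  hemisphere W, so the sign is −
Point 4:
  Lat: 21.422′ = 0.357033°; total 88.357033
  N → positive
  λ: 37 + 5.09/60 = 37.084833
  W → negative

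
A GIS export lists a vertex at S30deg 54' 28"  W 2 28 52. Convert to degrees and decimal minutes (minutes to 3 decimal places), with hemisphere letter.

30° 54.467′ S, 2° 28.867′ W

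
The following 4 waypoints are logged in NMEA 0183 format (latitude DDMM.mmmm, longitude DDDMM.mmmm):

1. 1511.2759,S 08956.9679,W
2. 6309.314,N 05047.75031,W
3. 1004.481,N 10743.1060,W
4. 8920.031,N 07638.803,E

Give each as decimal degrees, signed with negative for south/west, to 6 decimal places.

Point 1:
  Latitude: degrees = first 2 digits = 15, minutes = 11.2759; 15 + 11.2759/60 = 15.1879317
  S → negative
  Longitude: degrees = first 3 digits = 89, minutes = 56.9679; 89 + 56.9679/60 = 89.9494650
  W → negative
Point 2:
  Latitude: degrees = first 2 digits = 63, minutes = 9.314; 63 + 9.314/60 = 63.1552333
  N ⇒ keep positive
  Longitude: split at 3 digits → 050° and 47.75031′; 50 + 47.75031/60 = 50.7958385
  hemisphere W, so the sign is −
Point 3:
  φ: degrees = first 2 digits = 10, minutes = 4.481; 10 + 4.481/60 = 10.0746833
  N ⇒ keep positive
  Lon: split at 3 digits → 107° and 43.106′; 107 + 43.106/60 = 107.7184333
  W → negative
Point 4:
  Latitude: split at 2 digits → 89° and 20.031′; 89 + 20.031/60 = 89.3338500
  N → positive
  Longitude: split at 3 digits → 076° and 38.803′; 76 + 38.803/60 = 76.6467167
  E → positive

1. -15.187932, -89.949465
2. 63.155233, -50.795839
3. 10.074683, -107.718433
4. 89.333850, 76.646717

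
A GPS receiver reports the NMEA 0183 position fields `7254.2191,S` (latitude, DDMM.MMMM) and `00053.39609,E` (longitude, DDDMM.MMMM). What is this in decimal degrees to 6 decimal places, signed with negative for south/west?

-72.903652, 0.889935

Lat: split at 2 digits → 72° and 54.2191′; 72 + 54.2191/60 = 72.9036517
S ⇒ negate
Lon: split at 3 digits → 000° and 53.39609′; 0 + 53.39609/60 = 0.8899348
E ⇒ keep positive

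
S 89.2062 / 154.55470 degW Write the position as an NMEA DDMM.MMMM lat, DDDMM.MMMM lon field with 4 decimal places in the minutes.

8912.3720,S / 15433.2820,W

φ: 89° + 0.206200 × 60 = 89° 12.372000′
Lon: fractional part 0.554700 → 33.282000 minutes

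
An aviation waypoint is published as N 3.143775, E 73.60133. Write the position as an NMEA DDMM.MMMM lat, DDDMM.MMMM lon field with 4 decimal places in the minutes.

φ: 3° + 0.143775 × 60 = 3° 8.626500′
λ: fractional part 0.601330 → 36.079800 minutes

0308.6265,N / 07336.0798,E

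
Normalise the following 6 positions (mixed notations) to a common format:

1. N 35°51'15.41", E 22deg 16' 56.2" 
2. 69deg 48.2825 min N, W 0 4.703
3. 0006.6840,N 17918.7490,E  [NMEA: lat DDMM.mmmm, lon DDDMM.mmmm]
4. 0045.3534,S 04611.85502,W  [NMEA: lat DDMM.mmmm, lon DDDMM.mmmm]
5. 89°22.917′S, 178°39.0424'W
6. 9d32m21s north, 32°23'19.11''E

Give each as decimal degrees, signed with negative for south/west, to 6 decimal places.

Point 1:
  Lat: 51′ + 15.41″ = 51.25683′; 35 + 51.25683/60 = 35.8542806
  N ⇒ keep positive
  Longitude: 22 + 16/60 + 56.2/3600 = 22.2822778
  E ⇒ keep positive
Point 2:
  Latitude: 48.2825′ = 0.804708°; total 69.8047083
  N ⇒ keep positive
  Lon: 4.703′ = 0.078383°; total 0.0783833
  hemisphere W, so the sign is −
Point 3:
  Lat: split at 2 digits → 00° and 6.684′; 0 + 6.684/60 = 0.1114000
  N ⇒ keep positive
  λ: split at 3 digits → 179° and 18.749′; 179 + 18.749/60 = 179.3124833
  E ⇒ keep positive
Point 4:
  Lat: split at 2 digits → 00° and 45.3534′; 0 + 45.3534/60 = 0.7558900
  hemisphere S, so the sign is −
  λ: split at 3 digits → 046° and 11.85502′; 46 + 11.85502/60 = 46.1975837
  W ⇒ negate
Point 5:
  Latitude: 22.917′ = 0.381950°; total 89.3819500
  S ⇒ negate
  λ: 178 + 39.0424/60 = 178.6507067
  hemisphere W, so the sign is −
Point 6:
  Lat: 9 + 32/60 + 21/3600 = 9.5391667
  N → positive
  Lon: 32° + 23/60 + 19.11/3600 = 32 + 0.383333 + 0.005308 = 32.3886417
  E ⇒ keep positive

1. 35.854281, 22.282278
2. 69.804708, -0.078383
3. 0.111400, 179.312483
4. -0.755890, -46.197584
5. -89.381950, -178.650707
6. 9.539167, 32.388642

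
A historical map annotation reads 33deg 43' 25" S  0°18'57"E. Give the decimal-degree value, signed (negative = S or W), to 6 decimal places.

-33.723611, 0.315833

φ: 33° + 43/60 + 25/3600 = 33 + 0.716667 + 0.006944 = 33.7236111
S → negative
λ: 0° + 18/60 + 57/3600 = 0 + 0.300000 + 0.015833 = 0.3158333
E → positive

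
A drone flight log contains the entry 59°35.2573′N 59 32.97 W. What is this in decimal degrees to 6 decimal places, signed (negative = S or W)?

59.587622, -59.549500

φ: 35.2573′ = 0.587622°; total 59.5876217
N → positive
Longitude: 32.97′ = 0.549500°; total 59.5495000
hemisphere W, so the sign is −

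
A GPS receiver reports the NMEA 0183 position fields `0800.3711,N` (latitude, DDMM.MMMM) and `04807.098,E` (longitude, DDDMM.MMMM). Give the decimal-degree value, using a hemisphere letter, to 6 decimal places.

8.006185° N, 48.118300° E

φ: split at 2 digits → 08° and 0.3711′; 8 + 0.3711/60 = 8.0061850
Lon: split at 3 digits → 048° and 7.098′; 48 + 7.098/60 = 48.1183000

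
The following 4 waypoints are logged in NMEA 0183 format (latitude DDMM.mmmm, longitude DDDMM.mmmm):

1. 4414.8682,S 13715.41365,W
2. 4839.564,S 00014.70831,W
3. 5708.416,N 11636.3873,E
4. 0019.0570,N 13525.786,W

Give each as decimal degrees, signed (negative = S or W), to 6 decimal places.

Point 1:
  Lat: degrees = first 2 digits = 44, minutes = 14.8682; 44 + 14.8682/60 = 44.2478033
  hemisphere S, so the sign is −
  λ: degrees = first 3 digits = 137, minutes = 15.41365; 137 + 15.41365/60 = 137.2568942
  W ⇒ negate
Point 2:
  Lat: degrees = first 2 digits = 48, minutes = 39.564; 48 + 39.564/60 = 48.6594000
  S → negative
  λ: split at 3 digits → 000° and 14.70831′; 0 + 14.70831/60 = 0.2451385
  hemisphere W, so the sign is −
Point 3:
  Lat: split at 2 digits → 57° and 8.416′; 57 + 8.416/60 = 57.1402667
  N ⇒ keep positive
  Longitude: split at 3 digits → 116° and 36.3873′; 116 + 36.3873/60 = 116.6064550
  E ⇒ keep positive
Point 4:
  φ: split at 2 digits → 00° and 19.057′; 0 + 19.057/60 = 0.3176167
  N ⇒ keep positive
  Lon: degrees = first 3 digits = 135, minutes = 25.786; 135 + 25.786/60 = 135.4297667
  W → negative

1. -44.247803, -137.256894
2. -48.659400, -0.245139
3. 57.140267, 116.606455
4. 0.317617, -135.429767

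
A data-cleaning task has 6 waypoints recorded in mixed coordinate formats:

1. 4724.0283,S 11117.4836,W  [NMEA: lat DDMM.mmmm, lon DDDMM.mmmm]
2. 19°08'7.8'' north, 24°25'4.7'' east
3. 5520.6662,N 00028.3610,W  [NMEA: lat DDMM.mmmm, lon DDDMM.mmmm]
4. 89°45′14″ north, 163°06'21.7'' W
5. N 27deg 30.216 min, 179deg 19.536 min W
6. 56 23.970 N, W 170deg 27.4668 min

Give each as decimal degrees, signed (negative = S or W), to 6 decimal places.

Point 1:
  Latitude: degrees = first 2 digits = 47, minutes = 24.0283; 47 + 24.0283/60 = 47.4004717
  hemisphere S, so the sign is −
  λ: split at 3 digits → 111° and 17.4836′; 111 + 17.4836/60 = 111.2913933
  hemisphere W, so the sign is −
Point 2:
  Lat: 19 + 8/60 + 7.8/3600 = 19.1355000
  N ⇒ keep positive
  λ: 25′ + 4.7″ = 25.07833′; 24 + 25.07833/60 = 24.4179722
  E → positive
Point 3:
  Lat: degrees = first 2 digits = 55, minutes = 20.6662; 55 + 20.6662/60 = 55.3444367
  N → positive
  Longitude: split at 3 digits → 000° and 28.361′; 0 + 28.361/60 = 0.4726833
  W ⇒ negate
Point 4:
  Latitude: 89 + 45/60 + 14/3600 = 89.7538889
  N → positive
  Longitude: 163 + 6/60 + 21.7/3600 = 163.1060278
  W ⇒ negate
Point 5:
  Latitude: 30.216′ = 0.503600°; total 27.5036000
  N → positive
  Lon: 19.536′ = 0.325600°; total 179.3256000
  W → negative
Point 6:
  φ: 23.97′ = 0.399500°; total 56.3995000
  N ⇒ keep positive
  Lon: 27.4668′ = 0.457780°; total 170.4577800
  W → negative

1. -47.400472, -111.291393
2. 19.135500, 24.417972
3. 55.344437, -0.472683
4. 89.753889, -163.106028
5. 27.503600, -179.325600
6. 56.399500, -170.457780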